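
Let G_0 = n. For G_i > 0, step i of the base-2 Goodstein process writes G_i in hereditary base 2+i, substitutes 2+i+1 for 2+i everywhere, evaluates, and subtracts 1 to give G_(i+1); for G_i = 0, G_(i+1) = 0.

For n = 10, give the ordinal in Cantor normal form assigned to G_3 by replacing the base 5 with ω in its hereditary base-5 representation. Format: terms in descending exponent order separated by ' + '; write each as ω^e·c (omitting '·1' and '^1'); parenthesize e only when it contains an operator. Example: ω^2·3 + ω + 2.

ω^(ω + 1)

i=0: 10 = 2^(2 + 1) + 2 (b=2); 2→3: 3^(3 + 1) + 3 = 84; 84−1 = 83
i=1: 83 = 3^(3 + 1) + 2 (b=3); 3→4: 4^(4 + 1) + 2 = 1026; 1026−1 = 1025
i=2: 1025 = 4^(4 + 1) + 1 (b=4); 4→5: 5^(5 + 1) + 1 = 15626; 15626−1 = 15625
i=3: 15625 = 5^(5 + 1) (b=5); 5→6: 6^(6 + 1) = 279936; 279936−1 = 279935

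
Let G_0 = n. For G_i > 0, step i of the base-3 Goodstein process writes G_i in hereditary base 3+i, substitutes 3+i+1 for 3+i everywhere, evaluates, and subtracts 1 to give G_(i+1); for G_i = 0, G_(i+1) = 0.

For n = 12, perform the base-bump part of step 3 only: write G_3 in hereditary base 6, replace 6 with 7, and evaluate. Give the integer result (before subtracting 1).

50

G_0 = 12. HB_3(12) = 3^2 + 3. Bump = 20. G_1 = 19.
G_1 = 19. HB_4(19) = 4^2 + 3. Bump = 28. G_2 = 27.
G_2 = 27. HB_5(27) = 5^2 + 2. Bump = 38. G_3 = 37.
G_3 = 37. HB_6(37) = 6^2 + 1. Bump = 50. G_4 = 49.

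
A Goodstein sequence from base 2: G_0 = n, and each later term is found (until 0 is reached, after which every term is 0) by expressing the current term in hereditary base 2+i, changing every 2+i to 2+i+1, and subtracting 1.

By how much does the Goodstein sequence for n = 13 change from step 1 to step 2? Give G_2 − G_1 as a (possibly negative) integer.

1171

G_0=13  [base 2] 2^(2 + 1) + 2^2 + 1  →[2↦3]→  3^(3 + 1) + 3^3 + 1 = 109  −1 ⇒ G_1=108
G_1=108  [base 3] 3^(3 + 1) + 3^3  →[3↦4]→  4^(4 + 1) + 4^4 = 1280  −1 ⇒ G_2=1279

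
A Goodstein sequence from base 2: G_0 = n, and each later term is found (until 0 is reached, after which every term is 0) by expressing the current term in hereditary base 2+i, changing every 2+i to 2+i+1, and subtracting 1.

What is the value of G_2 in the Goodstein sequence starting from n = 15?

1283

G_0 = 15. HB_2(15) = 2^(2 + 1) + 2^2 + 2 + 1. Bump = 112. G_1 = 111.
G_1 = 111. HB_3(111) = 3^(3 + 1) + 3^3 + 3. Bump = 1284. G_2 = 1283.
G_2 = 1283. HB_4(1283) = 4^(4 + 1) + 4^4 + 3. Bump = 18753. G_3 = 18752.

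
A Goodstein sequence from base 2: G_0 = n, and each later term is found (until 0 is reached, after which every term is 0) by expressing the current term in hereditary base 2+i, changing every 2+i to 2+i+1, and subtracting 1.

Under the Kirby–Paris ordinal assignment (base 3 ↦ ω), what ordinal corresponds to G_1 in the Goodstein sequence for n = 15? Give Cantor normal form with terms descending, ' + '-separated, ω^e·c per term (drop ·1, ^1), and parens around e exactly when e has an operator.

ω^(ω + 1) + ω^ω + ω

G_0 = 15. HB_2(15) = 2^(2 + 1) + 2^2 + 2 + 1. Bump = 112. G_1 = 111.
G_1 = 111. HB_3(111) = 3^(3 + 1) + 3^3 + 3. Bump = 1284. G_2 = 1283.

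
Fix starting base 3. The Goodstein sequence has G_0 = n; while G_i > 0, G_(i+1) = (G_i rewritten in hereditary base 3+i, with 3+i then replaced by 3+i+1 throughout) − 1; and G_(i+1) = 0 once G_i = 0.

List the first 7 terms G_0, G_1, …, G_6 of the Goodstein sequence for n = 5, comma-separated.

5, 5, 5, 5, 4, 3, 2

(0) 5|_3 = 3 + 2 ↦ 4 + 2|_4 = 6 ⇒ 5
(1) 5|_4 = 4 + 1 ↦ 5 + 1|_5 = 6 ⇒ 5
(2) 5|_5 = 5 ↦ 6|_6 = 6 ⇒ 5
(3) 5|_6 = 5 ↦ 5|_7 = 5 ⇒ 4
(4) 4|_7 = 4 ↦ 4|_8 = 4 ⇒ 3
(5) 3|_8 = 3 ↦ 3|_9 = 3 ⇒ 2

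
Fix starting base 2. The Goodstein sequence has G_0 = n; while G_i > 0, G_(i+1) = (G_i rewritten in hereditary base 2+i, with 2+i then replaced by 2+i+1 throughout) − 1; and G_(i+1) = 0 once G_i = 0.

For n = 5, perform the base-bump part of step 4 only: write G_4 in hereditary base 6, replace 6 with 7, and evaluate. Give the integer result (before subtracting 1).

[0] 5 ≡ 2^2 + 1 (base 2). Lift 3: 28. −1: 27.
[1] 27 ≡ 3^3 (base 3). Lift 4: 256. −1: 255.
[2] 255 ≡ 3·4^3 + 3·4^2 + 3·4 + 3 (base 4). Lift 5: 468. −1: 467.
[3] 467 ≡ 3·5^3 + 3·5^2 + 3·5 + 2 (base 5). Lift 6: 776. −1: 775.

1198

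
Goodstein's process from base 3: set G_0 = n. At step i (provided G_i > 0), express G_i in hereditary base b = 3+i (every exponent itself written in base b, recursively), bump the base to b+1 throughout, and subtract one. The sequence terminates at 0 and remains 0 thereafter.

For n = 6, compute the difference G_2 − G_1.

0

step 0: 6 = 2·3; sub 4 for 3: 2·4; = 8; G_1 = 8−1 = 7
step 1: 7 = 4 + 3; sub 5 for 4: 5 + 3; = 8; G_2 = 8−1 = 7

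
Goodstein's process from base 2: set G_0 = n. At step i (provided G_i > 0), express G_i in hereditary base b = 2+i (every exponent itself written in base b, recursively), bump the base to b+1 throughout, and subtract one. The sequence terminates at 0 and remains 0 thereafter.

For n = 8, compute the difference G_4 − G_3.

87085

step 0: 8 = 2^(2 + 1); sub 3 for 2: 3^(3 + 1); = 81; G_1 = 81−1 = 80
step 1: 80 = 2·3^3 + 2·3^2 + 2·3 + 2; sub 4 for 3: 2·4^4 + 2·4^2 + 2·4 + 2; = 554; G_2 = 554−1 = 553
step 2: 553 = 2·4^4 + 2·4^2 + 2·4 + 1; sub 5 for 4: 2·5^5 + 2·5^2 + 2·5 + 1; = 6311; G_3 = 6311−1 = 6310
step 3: 6310 = 2·5^5 + 2·5^2 + 2·5; sub 6 for 5: 2·6^6 + 2·6^2 + 2·6; = 93396; G_4 = 93396−1 = 93395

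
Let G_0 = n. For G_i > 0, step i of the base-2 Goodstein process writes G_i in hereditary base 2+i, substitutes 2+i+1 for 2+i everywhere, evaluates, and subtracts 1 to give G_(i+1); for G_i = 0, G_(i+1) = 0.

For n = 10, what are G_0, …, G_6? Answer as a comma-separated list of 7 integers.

[0] 10 ≡ 2^(2 + 1) + 2 (base 2). Lift 3: 84. −1: 83.
[1] 83 ≡ 3^(3 + 1) + 2 (base 3). Lift 4: 1026. −1: 1025.
[2] 1025 ≡ 4^(4 + 1) + 1 (base 4). Lift 5: 15626. −1: 15625.
[3] 15625 ≡ 5^(5 + 1) (base 5). Lift 6: 279936. −1: 279935.
[4] 279935 ≡ 5·6^6 + 5·6^5 + 5·6^4 + 5·6^3 + 5·6^2 + 5·6 + 5 (base 6). Lift 7: 4215755. −1: 4215754.
[5] 4215754 ≡ 5·7^7 + 5·7^5 + 5·7^4 + 5·7^3 + 5·7^2 + 5·7 + 4 (base 7). Lift 8: 84073324. −1: 84073323.

10, 83, 1025, 15625, 279935, 4215754, 84073323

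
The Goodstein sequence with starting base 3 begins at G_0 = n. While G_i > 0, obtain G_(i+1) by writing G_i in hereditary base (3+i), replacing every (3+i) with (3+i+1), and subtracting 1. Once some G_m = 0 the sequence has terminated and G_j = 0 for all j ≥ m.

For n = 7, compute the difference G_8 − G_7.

base 3: 7 = 2·3 + 1; at 4: 2·4 + 1 = 9; next = 8
base 4: 8 = 2·4; at 5: 2·5 = 10; next = 9
base 5: 9 = 5 + 4; at 6: 6 + 4 = 10; next = 9
base 6: 9 = 6 + 3; at 7: 7 + 3 = 10; next = 9
base 7: 9 = 7 + 2; at 8: 8 + 2 = 10; next = 9
base 8: 9 = 8 + 1; at 9: 9 + 1 = 10; next = 9
base 9: 9 = 9; at 10: 10 = 10; next = 9
base 10: 9 = 9; at 11: 9 = 9; next = 8

-1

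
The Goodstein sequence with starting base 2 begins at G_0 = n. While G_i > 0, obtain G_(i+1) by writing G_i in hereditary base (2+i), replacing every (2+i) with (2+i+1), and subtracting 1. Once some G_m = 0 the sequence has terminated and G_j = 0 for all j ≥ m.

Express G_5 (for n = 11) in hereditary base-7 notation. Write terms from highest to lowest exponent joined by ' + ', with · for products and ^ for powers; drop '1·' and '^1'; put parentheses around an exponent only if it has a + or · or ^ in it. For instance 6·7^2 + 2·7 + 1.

7^(7 + 1)

i=0: 11 = 2^(2 + 1) + 2 + 1 (b=2); 2→3: 3^(3 + 1) + 3 + 1 = 85; 85−1 = 84
i=1: 84 = 3^(3 + 1) + 3 (b=3); 3→4: 4^(4 + 1) + 4 = 1028; 1028−1 = 1027
i=2: 1027 = 4^(4 + 1) + 3 (b=4); 4→5: 5^(5 + 1) + 3 = 15628; 15628−1 = 15627
i=3: 15627 = 5^(5 + 1) + 2 (b=5); 5→6: 6^(6 + 1) + 2 = 279938; 279938−1 = 279937
i=4: 279937 = 6^(6 + 1) + 1 (b=6); 6→7: 7^(7 + 1) + 1 = 5764802; 5764802−1 = 5764801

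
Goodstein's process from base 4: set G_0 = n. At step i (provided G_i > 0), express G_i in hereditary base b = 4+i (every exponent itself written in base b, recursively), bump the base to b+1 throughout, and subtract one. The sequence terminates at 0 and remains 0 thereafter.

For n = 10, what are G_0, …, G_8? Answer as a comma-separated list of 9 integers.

10, 11, 12, 13, 13, 13, 13, 13, 13

G_0 = 10. HB_4(10) = 2·4 + 2. Bump = 12. G_1 = 11.
G_1 = 11. HB_5(11) = 2·5 + 1. Bump = 13. G_2 = 12.
G_2 = 12. HB_6(12) = 2·6. Bump = 14. G_3 = 13.
G_3 = 13. HB_7(13) = 7 + 6. Bump = 14. G_4 = 13.
G_4 = 13. HB_8(13) = 8 + 5. Bump = 14. G_5 = 13.
G_5 = 13. HB_9(13) = 9 + 4. Bump = 14. G_6 = 13.
G_6 = 13. HB_10(13) = 10 + 3. Bump = 14. G_7 = 13.
G_7 = 13. HB_11(13) = 11 + 2. Bump = 14. G_8 = 13.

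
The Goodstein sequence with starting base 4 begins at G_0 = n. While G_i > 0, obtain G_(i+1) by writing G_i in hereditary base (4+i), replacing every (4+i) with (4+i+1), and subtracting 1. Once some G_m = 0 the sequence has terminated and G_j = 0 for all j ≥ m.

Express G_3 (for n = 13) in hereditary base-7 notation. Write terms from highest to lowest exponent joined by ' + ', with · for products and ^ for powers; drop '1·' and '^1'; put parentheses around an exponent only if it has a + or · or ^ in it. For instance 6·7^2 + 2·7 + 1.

(0) 13|_4 = 3·4 + 1 ↦ 3·5 + 1|_5 = 16 ⇒ 15
(1) 15|_5 = 3·5 ↦ 3·6|_6 = 18 ⇒ 17
(2) 17|_6 = 2·6 + 5 ↦ 2·7 + 5|_7 = 19 ⇒ 18

2·7 + 4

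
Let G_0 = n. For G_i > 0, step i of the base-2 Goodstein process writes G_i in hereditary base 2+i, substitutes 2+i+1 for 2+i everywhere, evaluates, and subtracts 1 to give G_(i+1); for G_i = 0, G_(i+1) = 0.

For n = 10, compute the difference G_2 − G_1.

G_0=10  [base 2] 2^(2 + 1) + 2  →[2↦3]→  3^(3 + 1) + 3 = 84  −1 ⇒ G_1=83
G_1=83  [base 3] 3^(3 + 1) + 2  →[3↦4]→  4^(4 + 1) + 2 = 1026  −1 ⇒ G_2=1025

942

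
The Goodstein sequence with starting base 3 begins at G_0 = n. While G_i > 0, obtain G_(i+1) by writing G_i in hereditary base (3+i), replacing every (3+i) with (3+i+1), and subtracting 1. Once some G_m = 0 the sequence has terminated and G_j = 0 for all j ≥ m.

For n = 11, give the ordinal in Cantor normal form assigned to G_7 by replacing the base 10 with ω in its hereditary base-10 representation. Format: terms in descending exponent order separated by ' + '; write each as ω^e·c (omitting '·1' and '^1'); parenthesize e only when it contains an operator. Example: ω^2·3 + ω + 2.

ω·5 + 1

base 3: 11 = 3^2 + 2; at 4: 4^2 + 2 = 18; next = 17
base 4: 17 = 4^2 + 1; at 5: 5^2 + 1 = 26; next = 25
base 5: 25 = 5^2; at 6: 6^2 = 36; next = 35
base 6: 35 = 5·6 + 5; at 7: 5·7 + 5 = 40; next = 39
base 7: 39 = 5·7 + 4; at 8: 5·8 + 4 = 44; next = 43
base 8: 43 = 5·8 + 3; at 9: 5·9 + 3 = 48; next = 47
base 9: 47 = 5·9 + 2; at 10: 5·10 + 2 = 52; next = 51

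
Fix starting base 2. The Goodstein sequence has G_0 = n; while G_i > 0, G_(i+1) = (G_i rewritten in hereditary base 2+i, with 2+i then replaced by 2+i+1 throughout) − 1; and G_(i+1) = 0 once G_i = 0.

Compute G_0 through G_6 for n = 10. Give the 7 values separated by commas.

10, 83, 1025, 15625, 279935, 4215754, 84073323

base 2: 10 = 2^(2 + 1) + 2; at 3: 3^(3 + 1) + 3 = 84; next = 83
base 3: 83 = 3^(3 + 1) + 2; at 4: 4^(4 + 1) + 2 = 1026; next = 1025
base 4: 1025 = 4^(4 + 1) + 1; at 5: 5^(5 + 1) + 1 = 15626; next = 15625
base 5: 15625 = 5^(5 + 1); at 6: 6^(6 + 1) = 279936; next = 279935
base 6: 279935 = 5·6^6 + 5·6^5 + 5·6^4 + 5·6^3 + 5·6^2 + 5·6 + 5; at 7: 5·7^7 + 5·7^5 + 5·7^4 + 5·7^3 + 5·7^2 + 5·7 + 5 = 4215755; next = 4215754
base 7: 4215754 = 5·7^7 + 5·7^5 + 5·7^4 + 5·7^3 + 5·7^2 + 5·7 + 4; at 8: 5·8^8 + 5·8^5 + 5·8^4 + 5·8^3 + 5·8^2 + 5·8 + 4 = 84073324; next = 84073323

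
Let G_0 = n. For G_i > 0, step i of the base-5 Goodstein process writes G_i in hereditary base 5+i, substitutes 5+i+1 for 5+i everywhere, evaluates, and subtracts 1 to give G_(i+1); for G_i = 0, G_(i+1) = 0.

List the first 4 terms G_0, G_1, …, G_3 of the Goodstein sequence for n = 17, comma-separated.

17, 19, 21, 23

17 —HB5→ 3·5 + 2 —bump→ 3·6 + 2 = 20 —(−1)→ 19
19 —HB6→ 3·6 + 1 —bump→ 3·7 + 1 = 22 —(−1)→ 21
21 —HB7→ 3·7 —bump→ 3·8 = 24 —(−1)→ 23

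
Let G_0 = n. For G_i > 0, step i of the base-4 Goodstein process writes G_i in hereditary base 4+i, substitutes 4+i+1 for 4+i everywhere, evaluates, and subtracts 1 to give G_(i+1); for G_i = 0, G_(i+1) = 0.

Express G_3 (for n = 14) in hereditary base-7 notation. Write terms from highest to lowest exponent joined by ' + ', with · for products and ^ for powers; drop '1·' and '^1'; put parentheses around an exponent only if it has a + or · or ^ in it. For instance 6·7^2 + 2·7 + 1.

i=0: 14 = 3·4 + 2 (b=4); 4→5: 3·5 + 2 = 17; 17−1 = 16
i=1: 16 = 3·5 + 1 (b=5); 5→6: 3·6 + 1 = 19; 19−1 = 18
i=2: 18 = 3·6 (b=6); 6→7: 3·7 = 21; 21−1 = 20
i=3: 20 = 2·7 + 6 (b=7); 7→8: 2·8 + 6 = 22; 22−1 = 21

2·7 + 6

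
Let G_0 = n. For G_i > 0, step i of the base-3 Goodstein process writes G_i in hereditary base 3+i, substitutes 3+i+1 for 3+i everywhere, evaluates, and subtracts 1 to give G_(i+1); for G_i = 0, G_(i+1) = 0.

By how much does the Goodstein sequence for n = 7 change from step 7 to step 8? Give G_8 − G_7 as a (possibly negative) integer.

-1

[0] 7 ≡ 2·3 + 1 (base 3). Lift 4: 9. −1: 8.
[1] 8 ≡ 2·4 (base 4). Lift 5: 10. −1: 9.
[2] 9 ≡ 5 + 4 (base 5). Lift 6: 10. −1: 9.
[3] 9 ≡ 6 + 3 (base 6). Lift 7: 10. −1: 9.
[4] 9 ≡ 7 + 2 (base 7). Lift 8: 10. −1: 9.
[5] 9 ≡ 8 + 1 (base 8). Lift 9: 10. −1: 9.
[6] 9 ≡ 9 (base 9). Lift 10: 10. −1: 9.
[7] 9 ≡ 9 (base 10). Lift 11: 9. −1: 8.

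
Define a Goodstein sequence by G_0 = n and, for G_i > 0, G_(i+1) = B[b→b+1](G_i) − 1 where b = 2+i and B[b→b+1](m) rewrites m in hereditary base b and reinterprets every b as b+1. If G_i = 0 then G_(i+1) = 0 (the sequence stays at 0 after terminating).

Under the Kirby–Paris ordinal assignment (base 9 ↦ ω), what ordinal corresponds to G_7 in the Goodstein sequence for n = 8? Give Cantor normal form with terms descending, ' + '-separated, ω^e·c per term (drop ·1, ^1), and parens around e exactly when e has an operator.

ω^ω·2 + ω^2·2 + ω + 2

base 2: 8 = 2^(2 + 1); at 3: 3^(3 + 1) = 81; next = 80
base 3: 80 = 2·3^3 + 2·3^2 + 2·3 + 2; at 4: 2·4^4 + 2·4^2 + 2·4 + 2 = 554; next = 553
base 4: 553 = 2·4^4 + 2·4^2 + 2·4 + 1; at 5: 2·5^5 + 2·5^2 + 2·5 + 1 = 6311; next = 6310
base 5: 6310 = 2·5^5 + 2·5^2 + 2·5; at 6: 2·6^6 + 2·6^2 + 2·6 = 93396; next = 93395
base 6: 93395 = 2·6^6 + 2·6^2 + 6 + 5; at 7: 2·7^7 + 2·7^2 + 7 + 5 = 1647196; next = 1647195
base 7: 1647195 = 2·7^7 + 2·7^2 + 7 + 4; at 8: 2·8^8 + 2·8^2 + 8 + 4 = 33554572; next = 33554571
base 8: 33554571 = 2·8^8 + 2·8^2 + 8 + 3; at 9: 2·9^9 + 2·9^2 + 9 + 3 = 774841152; next = 774841151
base 9: 774841151 = 2·9^9 + 2·9^2 + 9 + 2; at 10: 2·10^10 + 2·10^2 + 10 + 2 = 20000000212; next = 20000000211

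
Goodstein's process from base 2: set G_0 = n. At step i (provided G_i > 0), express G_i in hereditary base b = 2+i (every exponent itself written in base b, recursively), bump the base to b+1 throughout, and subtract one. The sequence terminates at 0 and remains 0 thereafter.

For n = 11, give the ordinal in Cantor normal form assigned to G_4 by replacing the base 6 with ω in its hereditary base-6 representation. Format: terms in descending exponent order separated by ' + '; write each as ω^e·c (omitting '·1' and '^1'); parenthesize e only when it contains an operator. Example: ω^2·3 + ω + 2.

ω^(ω + 1) + 1

G_0=11  [base 2] 2^(2 + 1) + 2 + 1  →[2↦3]→  3^(3 + 1) + 3 + 1 = 85  −1 ⇒ G_1=84
G_1=84  [base 3] 3^(3 + 1) + 3  →[3↦4]→  4^(4 + 1) + 4 = 1028  −1 ⇒ G_2=1027
G_2=1027  [base 4] 4^(4 + 1) + 3  →[4↦5]→  5^(5 + 1) + 3 = 15628  −1 ⇒ G_3=15627
G_3=15627  [base 5] 5^(5 + 1) + 2  →[5↦6]→  6^(6 + 1) + 2 = 279938  −1 ⇒ G_4=279937
G_4=279937  [base 6] 6^(6 + 1) + 1  →[6↦7]→  7^(7 + 1) + 1 = 5764802  −1 ⇒ G_5=5764801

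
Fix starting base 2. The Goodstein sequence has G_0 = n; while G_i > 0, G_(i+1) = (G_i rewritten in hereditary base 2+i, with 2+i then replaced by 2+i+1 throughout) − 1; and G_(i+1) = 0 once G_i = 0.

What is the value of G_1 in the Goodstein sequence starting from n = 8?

80

(0) 8|_2 = 2^(2 + 1) ↦ 3^(3 + 1)|_3 = 81 ⇒ 80
(1) 80|_3 = 2·3^3 + 2·3^2 + 2·3 + 2 ↦ 2·4^4 + 2·4^2 + 2·4 + 2|_4 = 554 ⇒ 553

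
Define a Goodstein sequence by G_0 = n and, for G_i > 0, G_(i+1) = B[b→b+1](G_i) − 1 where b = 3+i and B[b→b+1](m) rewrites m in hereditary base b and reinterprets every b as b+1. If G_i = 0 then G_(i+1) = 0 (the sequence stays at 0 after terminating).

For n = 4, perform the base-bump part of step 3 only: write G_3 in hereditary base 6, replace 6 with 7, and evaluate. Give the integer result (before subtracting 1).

3

[0] 4 ≡ 3 + 1 (base 3). Lift 4: 5. −1: 4.
[1] 4 ≡ 4 (base 4). Lift 5: 5. −1: 4.
[2] 4 ≡ 4 (base 5). Lift 6: 4. −1: 3.
[3] 3 ≡ 3 (base 6). Lift 7: 3. −1: 2.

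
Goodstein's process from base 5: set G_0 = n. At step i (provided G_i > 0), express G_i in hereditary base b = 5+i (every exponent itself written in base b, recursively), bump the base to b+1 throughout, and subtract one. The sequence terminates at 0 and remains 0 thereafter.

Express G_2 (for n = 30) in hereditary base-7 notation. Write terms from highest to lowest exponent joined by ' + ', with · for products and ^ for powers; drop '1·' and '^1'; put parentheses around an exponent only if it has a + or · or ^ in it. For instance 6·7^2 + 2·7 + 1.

7^2 + 4

i=0: 30 = 5^2 + 5 (b=5); 5→6: 6^2 + 6 = 42; 42−1 = 41
i=1: 41 = 6^2 + 5 (b=6); 6→7: 7^2 + 5 = 54; 54−1 = 53
i=2: 53 = 7^2 + 4 (b=7); 7→8: 8^2 + 4 = 68; 68−1 = 67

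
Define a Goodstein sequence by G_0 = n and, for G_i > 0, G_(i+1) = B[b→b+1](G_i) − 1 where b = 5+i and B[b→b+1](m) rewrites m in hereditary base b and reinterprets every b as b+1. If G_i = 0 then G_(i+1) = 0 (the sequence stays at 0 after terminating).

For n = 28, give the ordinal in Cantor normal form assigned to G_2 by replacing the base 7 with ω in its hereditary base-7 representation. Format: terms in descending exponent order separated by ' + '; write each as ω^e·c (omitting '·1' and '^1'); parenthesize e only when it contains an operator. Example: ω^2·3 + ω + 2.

base 5: 28 = 5^2 + 3; at 6: 6^2 + 3 = 39; next = 38
base 6: 38 = 6^2 + 2; at 7: 7^2 + 2 = 51; next = 50
base 7: 50 = 7^2 + 1; at 8: 8^2 + 1 = 65; next = 64

ω^2 + 1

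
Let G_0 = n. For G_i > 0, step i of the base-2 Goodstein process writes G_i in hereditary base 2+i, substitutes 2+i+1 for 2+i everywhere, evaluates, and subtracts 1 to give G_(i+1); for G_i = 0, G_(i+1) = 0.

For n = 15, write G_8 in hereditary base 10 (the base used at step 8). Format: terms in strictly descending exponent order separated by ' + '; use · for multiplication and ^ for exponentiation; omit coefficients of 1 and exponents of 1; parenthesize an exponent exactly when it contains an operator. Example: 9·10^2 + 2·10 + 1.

G_0=15  [base 2] 2^(2 + 1) + 2^2 + 2 + 1  →[2↦3]→  3^(3 + 1) + 3^3 + 3 + 1 = 112  −1 ⇒ G_1=111
G_1=111  [base 3] 3^(3 + 1) + 3^3 + 3  →[3↦4]→  4^(4 + 1) + 4^4 + 4 = 1284  −1 ⇒ G_2=1283
G_2=1283  [base 4] 4^(4 + 1) + 4^4 + 3  →[4↦5]→  5^(5 + 1) + 5^5 + 3 = 18753  −1 ⇒ G_3=18752
G_3=18752  [base 5] 5^(5 + 1) + 5^5 + 2  →[5↦6]→  6^(6 + 1) + 6^6 + 2 = 326594  −1 ⇒ G_4=326593
G_4=326593  [base 6] 6^(6 + 1) + 6^6 + 1  →[6↦7]→  7^(7 + 1) + 7^7 + 1 = 6588345  −1 ⇒ G_5=6588344
G_5=6588344  [base 7] 7^(7 + 1) + 7^7  →[7↦8]→  8^(8 + 1) + 8^8 = 150994944  −1 ⇒ G_6=150994943
G_6=150994943  [base 8] 8^(8 + 1) + 7·8^7 + 7·8^6 + 7·8^5 + 7·8^4 + 7·8^3 + 7·8^2 + 7·8 + 7  →[8↦9]→  9^(9 + 1) + 7·9^7 + 7·9^6 + 7·9^5 + 7·9^4 + 7·9^3 + 7·9^2 + 7·9 + 7 = 3524450281  −1 ⇒ G_7=3524450280
G_7=3524450280  [base 9] 9^(9 + 1) + 7·9^7 + 7·9^6 + 7·9^5 + 7·9^4 + 7·9^3 + 7·9^2 + 7·9 + 6  →[9↦10]→  10^(10 + 1) + 7·10^7 + 7·10^6 + 7·10^5 + 7·10^4 + 7·10^3 + 7·10^2 + 7·10 + 6 = 100077777776  −1 ⇒ G_8=100077777775

10^(10 + 1) + 7·10^7 + 7·10^6 + 7·10^5 + 7·10^4 + 7·10^3 + 7·10^2 + 7·10 + 5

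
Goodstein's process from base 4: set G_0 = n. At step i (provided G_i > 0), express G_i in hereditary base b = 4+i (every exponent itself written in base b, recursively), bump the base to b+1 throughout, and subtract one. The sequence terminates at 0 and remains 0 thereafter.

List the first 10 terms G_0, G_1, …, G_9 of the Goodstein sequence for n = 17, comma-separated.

17, 25, 35, 39, 43, 47, 51, 55, 59, 62

i=0: 17 = 4^2 + 1 (b=4); 4→5: 5^2 + 1 = 26; 26−1 = 25
i=1: 25 = 5^2 (b=5); 5→6: 6^2 = 36; 36−1 = 35
i=2: 35 = 5·6 + 5 (b=6); 6→7: 5·7 + 5 = 40; 40−1 = 39
i=3: 39 = 5·7 + 4 (b=7); 7→8: 5·8 + 4 = 44; 44−1 = 43
i=4: 43 = 5·8 + 3 (b=8); 8→9: 5·9 + 3 = 48; 48−1 = 47
i=5: 47 = 5·9 + 2 (b=9); 9→10: 5·10 + 2 = 52; 52−1 = 51
i=6: 51 = 5·10 + 1 (b=10); 10→11: 5·11 + 1 = 56; 56−1 = 55
i=7: 55 = 5·11 (b=11); 11→12: 5·12 = 60; 60−1 = 59
i=8: 59 = 4·12 + 11 (b=12); 12→13: 4·13 + 11 = 63; 63−1 = 62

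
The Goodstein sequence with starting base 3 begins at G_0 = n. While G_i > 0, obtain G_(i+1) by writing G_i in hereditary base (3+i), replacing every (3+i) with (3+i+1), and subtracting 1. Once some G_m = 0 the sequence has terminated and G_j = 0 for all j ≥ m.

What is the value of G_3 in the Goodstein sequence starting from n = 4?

3

[0] 4 ≡ 3 + 1 (base 3). Lift 4: 5. −1: 4.
[1] 4 ≡ 4 (base 4). Lift 5: 5. −1: 4.
[2] 4 ≡ 4 (base 5). Lift 6: 4. −1: 3.
[3] 3 ≡ 3 (base 6). Lift 7: 3. −1: 2.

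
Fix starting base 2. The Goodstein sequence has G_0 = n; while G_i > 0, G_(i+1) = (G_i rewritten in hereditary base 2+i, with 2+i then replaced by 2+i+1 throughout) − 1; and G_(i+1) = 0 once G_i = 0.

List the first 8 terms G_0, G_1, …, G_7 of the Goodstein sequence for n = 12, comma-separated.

12, 107, 1065, 15685, 280019, 5764910, 134217867, 3486784574

i=0: 12 = 2^(2 + 1) + 2^2 (b=2); 2→3: 3^(3 + 1) + 3^3 = 108; 108−1 = 107
i=1: 107 = 3^(3 + 1) + 2·3^2 + 2·3 + 2 (b=3); 3→4: 4^(4 + 1) + 2·4^2 + 2·4 + 2 = 1066; 1066−1 = 1065
i=2: 1065 = 4^(4 + 1) + 2·4^2 + 2·4 + 1 (b=4); 4→5: 5^(5 + 1) + 2·5^2 + 2·5 + 1 = 15686; 15686−1 = 15685
i=3: 15685 = 5^(5 + 1) + 2·5^2 + 2·5 (b=5); 5→6: 6^(6 + 1) + 2·6^2 + 2·6 = 280020; 280020−1 = 280019
i=4: 280019 = 6^(6 + 1) + 2·6^2 + 6 + 5 (b=6); 6→7: 7^(7 + 1) + 2·7^2 + 7 + 5 = 5764911; 5764911−1 = 5764910
i=5: 5764910 = 7^(7 + 1) + 2·7^2 + 7 + 4 (b=7); 7→8: 8^(8 + 1) + 2·8^2 + 8 + 4 = 134217868; 134217868−1 = 134217867
i=6: 134217867 = 8^(8 + 1) + 2·8^2 + 8 + 3 (b=8); 8→9: 9^(9 + 1) + 2·9^2 + 9 + 3 = 3486784575; 3486784575−1 = 3486784574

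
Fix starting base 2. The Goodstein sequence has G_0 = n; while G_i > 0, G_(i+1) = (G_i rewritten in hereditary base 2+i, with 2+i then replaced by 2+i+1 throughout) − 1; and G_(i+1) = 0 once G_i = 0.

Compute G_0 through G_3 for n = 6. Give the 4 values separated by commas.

step 0: 6 = 2^2 + 2; sub 3 for 2: 3^3 + 3; = 30; G_1 = 30−1 = 29
step 1: 29 = 3^3 + 2; sub 4 for 3: 4^4 + 2; = 258; G_2 = 258−1 = 257
step 2: 257 = 4^4 + 1; sub 5 for 4: 5^5 + 1; = 3126; G_3 = 3126−1 = 3125

6, 29, 257, 3125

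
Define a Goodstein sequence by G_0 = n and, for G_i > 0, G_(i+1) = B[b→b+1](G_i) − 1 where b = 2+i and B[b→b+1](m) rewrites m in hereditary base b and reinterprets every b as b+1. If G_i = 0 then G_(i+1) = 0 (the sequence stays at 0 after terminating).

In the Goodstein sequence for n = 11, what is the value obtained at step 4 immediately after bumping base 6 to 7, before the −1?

11 —HB2→ 2^(2 + 1) + 2 + 1 —bump→ 3^(3 + 1) + 3 + 1 = 85 —(−1)→ 84
84 —HB3→ 3^(3 + 1) + 3 —bump→ 4^(4 + 1) + 4 = 1028 —(−1)→ 1027
1027 —HB4→ 4^(4 + 1) + 3 —bump→ 5^(5 + 1) + 3 = 15628 —(−1)→ 15627
15627 —HB5→ 5^(5 + 1) + 2 —bump→ 6^(6 + 1) + 2 = 279938 —(−1)→ 279937
279937 —HB6→ 6^(6 + 1) + 1 —bump→ 7^(7 + 1) + 1 = 5764802 —(−1)→ 5764801

5764802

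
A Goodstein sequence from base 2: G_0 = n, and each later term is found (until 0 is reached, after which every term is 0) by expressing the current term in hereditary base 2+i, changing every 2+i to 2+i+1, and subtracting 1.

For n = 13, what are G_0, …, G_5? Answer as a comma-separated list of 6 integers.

i=0: 13 = 2^(2 + 1) + 2^2 + 1 (b=2); 2→3: 3^(3 + 1) + 3^3 + 1 = 109; 109−1 = 108
i=1: 108 = 3^(3 + 1) + 3^3 (b=3); 3→4: 4^(4 + 1) + 4^4 = 1280; 1280−1 = 1279
i=2: 1279 = 4^(4 + 1) + 3·4^3 + 3·4^2 + 3·4 + 3 (b=4); 4→5: 5^(5 + 1) + 3·5^3 + 3·5^2 + 3·5 + 3 = 16093; 16093−1 = 16092
i=3: 16092 = 5^(5 + 1) + 3·5^3 + 3·5^2 + 3·5 + 2 (b=5); 5→6: 6^(6 + 1) + 3·6^3 + 3·6^2 + 3·6 + 2 = 280712; 280712−1 = 280711
i=4: 280711 = 6^(6 + 1) + 3·6^3 + 3·6^2 + 3·6 + 1 (b=6); 6→7: 7^(7 + 1) + 3·7^3 + 3·7^2 + 3·7 + 1 = 5765999; 5765999−1 = 5765998

13, 108, 1279, 16092, 280711, 5765998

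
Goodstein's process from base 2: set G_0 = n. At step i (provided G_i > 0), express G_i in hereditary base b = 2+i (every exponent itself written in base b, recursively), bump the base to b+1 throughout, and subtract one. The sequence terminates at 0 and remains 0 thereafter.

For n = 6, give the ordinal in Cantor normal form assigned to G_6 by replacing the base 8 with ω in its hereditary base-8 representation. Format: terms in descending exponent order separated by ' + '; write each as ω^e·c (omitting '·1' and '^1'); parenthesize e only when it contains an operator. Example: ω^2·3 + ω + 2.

i=0: 6 = 2^2 + 2 (b=2); 2→3: 3^3 + 3 = 30; 30−1 = 29
i=1: 29 = 3^3 + 2 (b=3); 3→4: 4^4 + 2 = 258; 258−1 = 257
i=2: 257 = 4^4 + 1 (b=4); 4→5: 5^5 + 1 = 3126; 3126−1 = 3125
i=3: 3125 = 5^5 (b=5); 5→6: 6^6 = 46656; 46656−1 = 46655
i=4: 46655 = 5·6^5 + 5·6^4 + 5·6^3 + 5·6^2 + 5·6 + 5 (b=6); 6→7: 5·7^5 + 5·7^4 + 5·7^3 + 5·7^2 + 5·7 + 5 = 98040; 98040−1 = 98039
i=5: 98039 = 5·7^5 + 5·7^4 + 5·7^3 + 5·7^2 + 5·7 + 4 (b=7); 7→8: 5·8^5 + 5·8^4 + 5·8^3 + 5·8^2 + 5·8 + 4 = 187244; 187244−1 = 187243
i=6: 187243 = 5·8^5 + 5·8^4 + 5·8^3 + 5·8^2 + 5·8 + 3 (b=8); 8→9: 5·9^5 + 5·9^4 + 5·9^3 + 5·9^2 + 5·9 + 3 = 332148; 332148−1 = 332147

ω^5·5 + ω^4·5 + ω^3·5 + ω^2·5 + ω·5 + 3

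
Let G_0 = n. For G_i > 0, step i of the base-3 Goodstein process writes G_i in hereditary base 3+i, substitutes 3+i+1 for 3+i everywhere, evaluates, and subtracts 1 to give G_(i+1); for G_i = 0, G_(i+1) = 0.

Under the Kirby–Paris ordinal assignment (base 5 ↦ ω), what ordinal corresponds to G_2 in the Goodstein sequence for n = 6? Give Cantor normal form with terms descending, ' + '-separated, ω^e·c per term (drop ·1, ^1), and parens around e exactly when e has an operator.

(0) 6|_3 = 2·3 ↦ 2·4|_4 = 8 ⇒ 7
(1) 7|_4 = 4 + 3 ↦ 5 + 3|_5 = 8 ⇒ 7

ω + 2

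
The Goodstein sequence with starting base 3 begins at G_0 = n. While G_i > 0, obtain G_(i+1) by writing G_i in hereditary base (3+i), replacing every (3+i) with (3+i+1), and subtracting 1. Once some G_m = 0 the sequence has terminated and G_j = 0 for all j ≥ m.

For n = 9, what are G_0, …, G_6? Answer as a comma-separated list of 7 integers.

9, 15, 17, 19, 21, 23, 24

i=0: 9 = 3^2 (b=3); 3→4: 4^2 = 16; 16−1 = 15
i=1: 15 = 3·4 + 3 (b=4); 4→5: 3·5 + 3 = 18; 18−1 = 17
i=2: 17 = 3·5 + 2 (b=5); 5→6: 3·6 + 2 = 20; 20−1 = 19
i=3: 19 = 3·6 + 1 (b=6); 6→7: 3·7 + 1 = 22; 22−1 = 21
i=4: 21 = 3·7 (b=7); 7→8: 3·8 = 24; 24−1 = 23
i=5: 23 = 2·8 + 7 (b=8); 8→9: 2·9 + 7 = 25; 25−1 = 24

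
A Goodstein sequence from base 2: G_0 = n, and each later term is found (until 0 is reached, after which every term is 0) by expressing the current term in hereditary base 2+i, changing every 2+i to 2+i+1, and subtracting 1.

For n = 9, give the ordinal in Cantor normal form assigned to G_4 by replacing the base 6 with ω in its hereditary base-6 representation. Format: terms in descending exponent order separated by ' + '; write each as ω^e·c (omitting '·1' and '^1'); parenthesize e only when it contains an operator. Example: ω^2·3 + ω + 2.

(0) 9|_2 = 2^(2 + 1) + 1 ↦ 3^(3 + 1) + 1|_3 = 82 ⇒ 81
(1) 81|_3 = 3^(3 + 1) ↦ 4^(4 + 1)|_4 = 1024 ⇒ 1023
(2) 1023|_4 = 3·4^4 + 3·4^3 + 3·4^2 + 3·4 + 3 ↦ 3·5^5 + 3·5^3 + 3·5^2 + 3·5 + 3|_5 = 9843 ⇒ 9842
(3) 9842|_5 = 3·5^5 + 3·5^3 + 3·5^2 + 3·5 + 2 ↦ 3·6^6 + 3·6^3 + 3·6^2 + 3·6 + 2|_6 = 140744 ⇒ 140743
(4) 140743|_6 = 3·6^6 + 3·6^3 + 3·6^2 + 3·6 + 1 ↦ 3·7^7 + 3·7^3 + 3·7^2 + 3·7 + 1|_7 = 2471827 ⇒ 2471826

ω^ω·3 + ω^3·3 + ω^2·3 + ω·3 + 1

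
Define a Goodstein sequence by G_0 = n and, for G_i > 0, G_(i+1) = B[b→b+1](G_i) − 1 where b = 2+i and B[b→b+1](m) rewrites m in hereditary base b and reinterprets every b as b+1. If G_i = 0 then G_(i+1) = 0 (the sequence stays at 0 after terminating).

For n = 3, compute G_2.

step 0: 3 = 2 + 1; sub 3 for 2: 3 + 1; = 4; G_1 = 4−1 = 3
step 1: 3 = 3; sub 4 for 3: 4; = 4; G_2 = 4−1 = 3
step 2: 3 = 3; sub 5 for 4: 3; = 3; G_3 = 3−1 = 2

3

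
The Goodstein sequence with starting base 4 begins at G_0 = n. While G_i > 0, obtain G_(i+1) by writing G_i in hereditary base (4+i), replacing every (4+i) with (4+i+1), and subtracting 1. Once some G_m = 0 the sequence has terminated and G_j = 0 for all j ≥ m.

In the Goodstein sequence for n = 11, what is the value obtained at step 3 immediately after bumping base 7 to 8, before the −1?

G_0=11  [base 4] 2·4 + 3  →[4↦5]→  2·5 + 3 = 13  −1 ⇒ G_1=12
G_1=12  [base 5] 2·5 + 2  →[5↦6]→  2·6 + 2 = 14  −1 ⇒ G_2=13
G_2=13  [base 6] 2·6 + 1  →[6↦7]→  2·7 + 1 = 15  −1 ⇒ G_3=14
G_3=14  [base 7] 2·7  →[7↦8]→  2·8 = 16  −1 ⇒ G_4=15

16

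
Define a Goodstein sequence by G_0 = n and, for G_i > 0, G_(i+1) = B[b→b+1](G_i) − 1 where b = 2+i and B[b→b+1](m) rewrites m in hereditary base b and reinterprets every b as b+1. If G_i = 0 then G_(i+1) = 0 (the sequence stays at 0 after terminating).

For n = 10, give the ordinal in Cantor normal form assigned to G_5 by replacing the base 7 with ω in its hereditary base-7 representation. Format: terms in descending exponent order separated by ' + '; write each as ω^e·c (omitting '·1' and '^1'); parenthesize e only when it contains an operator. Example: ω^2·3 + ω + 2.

i=0: 10 = 2^(2 + 1) + 2 (b=2); 2→3: 3^(3 + 1) + 3 = 84; 84−1 = 83
i=1: 83 = 3^(3 + 1) + 2 (b=3); 3→4: 4^(4 + 1) + 2 = 1026; 1026−1 = 1025
i=2: 1025 = 4^(4 + 1) + 1 (b=4); 4→5: 5^(5 + 1) + 1 = 15626; 15626−1 = 15625
i=3: 15625 = 5^(5 + 1) (b=5); 5→6: 6^(6 + 1) = 279936; 279936−1 = 279935
i=4: 279935 = 5·6^6 + 5·6^5 + 5·6^4 + 5·6^3 + 5·6^2 + 5·6 + 5 (b=6); 6→7: 5·7^7 + 5·7^5 + 5·7^4 + 5·7^3 + 5·7^2 + 5·7 + 5 = 4215755; 4215755−1 = 4215754
i=5: 4215754 = 5·7^7 + 5·7^5 + 5·7^4 + 5·7^3 + 5·7^2 + 5·7 + 4 (b=7); 7→8: 5·8^8 + 5·8^5 + 5·8^4 + 5·8^3 + 5·8^2 + 5·8 + 4 = 84073324; 84073324−1 = 84073323

ω^ω·5 + ω^5·5 + ω^4·5 + ω^3·5 + ω^2·5 + ω·5 + 4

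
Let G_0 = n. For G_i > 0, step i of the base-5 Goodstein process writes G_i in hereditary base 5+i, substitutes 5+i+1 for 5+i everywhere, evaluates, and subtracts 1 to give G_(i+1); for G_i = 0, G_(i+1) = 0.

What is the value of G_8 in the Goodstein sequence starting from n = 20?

(0) 20|_5 = 4·5 ↦ 4·6|_6 = 24 ⇒ 23
(1) 23|_6 = 3·6 + 5 ↦ 3·7 + 5|_7 = 26 ⇒ 25
(2) 25|_7 = 3·7 + 4 ↦ 3·8 + 4|_8 = 28 ⇒ 27
(3) 27|_8 = 3·8 + 3 ↦ 3·9 + 3|_9 = 30 ⇒ 29
(4) 29|_9 = 3·9 + 2 ↦ 3·10 + 2|_10 = 32 ⇒ 31
(5) 31|_10 = 3·10 + 1 ↦ 3·11 + 1|_11 = 34 ⇒ 33
(6) 33|_11 = 3·11 ↦ 3·12|_12 = 36 ⇒ 35
(7) 35|_12 = 2·12 + 11 ↦ 2·13 + 11|_13 = 37 ⇒ 36

36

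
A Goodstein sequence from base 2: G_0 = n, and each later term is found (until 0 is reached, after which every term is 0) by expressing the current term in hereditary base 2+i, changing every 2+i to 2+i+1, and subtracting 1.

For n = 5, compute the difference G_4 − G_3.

308

G_0 = 5. HB_2(5) = 2^2 + 1. Bump = 28. G_1 = 27.
G_1 = 27. HB_3(27) = 3^3. Bump = 256. G_2 = 255.
G_2 = 255. HB_4(255) = 3·4^3 + 3·4^2 + 3·4 + 3. Bump = 468. G_3 = 467.
G_3 = 467. HB_5(467) = 3·5^3 + 3·5^2 + 3·5 + 2. Bump = 776. G_4 = 775.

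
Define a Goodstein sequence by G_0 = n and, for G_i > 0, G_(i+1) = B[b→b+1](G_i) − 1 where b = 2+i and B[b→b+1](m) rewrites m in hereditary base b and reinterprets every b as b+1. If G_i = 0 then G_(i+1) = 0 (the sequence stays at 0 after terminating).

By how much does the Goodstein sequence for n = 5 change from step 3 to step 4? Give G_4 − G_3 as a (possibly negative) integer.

308

[0] 5 ≡ 2^2 + 1 (base 2). Lift 3: 28. −1: 27.
[1] 27 ≡ 3^3 (base 3). Lift 4: 256. −1: 255.
[2] 255 ≡ 3·4^3 + 3·4^2 + 3·4 + 3 (base 4). Lift 5: 468. −1: 467.
[3] 467 ≡ 3·5^3 + 3·5^2 + 3·5 + 2 (base 5). Lift 6: 776. −1: 775.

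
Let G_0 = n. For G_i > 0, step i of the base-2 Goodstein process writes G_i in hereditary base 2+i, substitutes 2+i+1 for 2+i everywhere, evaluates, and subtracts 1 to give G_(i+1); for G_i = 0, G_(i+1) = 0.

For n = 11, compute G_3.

15627

step 0: 11 = 2^(2 + 1) + 2 + 1; sub 3 for 2: 3^(3 + 1) + 3 + 1; = 85; G_1 = 85−1 = 84
step 1: 84 = 3^(3 + 1) + 3; sub 4 for 3: 4^(4 + 1) + 4; = 1028; G_2 = 1028−1 = 1027
step 2: 1027 = 4^(4 + 1) + 3; sub 5 for 4: 5^(5 + 1) + 3; = 15628; G_3 = 15628−1 = 15627
step 3: 15627 = 5^(5 + 1) + 2; sub 6 for 5: 6^(6 + 1) + 2; = 279938; G_4 = 279938−1 = 279937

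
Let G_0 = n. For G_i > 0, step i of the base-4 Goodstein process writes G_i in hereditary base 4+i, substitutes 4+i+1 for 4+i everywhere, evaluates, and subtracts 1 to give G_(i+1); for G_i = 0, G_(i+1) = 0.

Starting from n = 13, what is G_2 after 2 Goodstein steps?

[0] 13 ≡ 3·4 + 1 (base 4). Lift 5: 16. −1: 15.
[1] 15 ≡ 3·5 (base 5). Lift 6: 18. −1: 17.
[2] 17 ≡ 2·6 + 5 (base 6). Lift 7: 19. −1: 18.

17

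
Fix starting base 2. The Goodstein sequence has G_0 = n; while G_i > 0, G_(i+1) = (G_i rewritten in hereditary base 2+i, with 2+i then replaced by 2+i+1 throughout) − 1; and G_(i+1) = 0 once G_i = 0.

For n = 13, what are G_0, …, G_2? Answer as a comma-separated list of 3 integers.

step 0: 13 = 2^(2 + 1) + 2^2 + 1; sub 3 for 2: 3^(3 + 1) + 3^3 + 1; = 109; G_1 = 109−1 = 108
step 1: 108 = 3^(3 + 1) + 3^3; sub 4 for 3: 4^(4 + 1) + 4^4; = 1280; G_2 = 1280−1 = 1279

13, 108, 1279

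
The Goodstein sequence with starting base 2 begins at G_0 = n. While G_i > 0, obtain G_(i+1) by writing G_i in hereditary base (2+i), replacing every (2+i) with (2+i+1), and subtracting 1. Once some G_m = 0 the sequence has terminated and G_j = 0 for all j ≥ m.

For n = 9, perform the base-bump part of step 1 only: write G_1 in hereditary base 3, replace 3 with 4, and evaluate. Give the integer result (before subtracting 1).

1024

G_0 = 9. HB_2(9) = 2^(2 + 1) + 1. Bump = 82. G_1 = 81.
G_1 = 81. HB_3(81) = 3^(3 + 1). Bump = 1024. G_2 = 1023.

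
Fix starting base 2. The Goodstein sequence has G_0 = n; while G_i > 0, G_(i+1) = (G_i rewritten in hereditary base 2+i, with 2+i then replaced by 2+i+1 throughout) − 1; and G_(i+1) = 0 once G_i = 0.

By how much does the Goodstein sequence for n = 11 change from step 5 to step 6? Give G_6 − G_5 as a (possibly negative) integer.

128452926

11 —HB2→ 2^(2 + 1) + 2 + 1 —bump→ 3^(3 + 1) + 3 + 1 = 85 —(−1)→ 84
84 —HB3→ 3^(3 + 1) + 3 —bump→ 4^(4 + 1) + 4 = 1028 —(−1)→ 1027
1027 —HB4→ 4^(4 + 1) + 3 —bump→ 5^(5 + 1) + 3 = 15628 —(−1)→ 15627
15627 —HB5→ 5^(5 + 1) + 2 —bump→ 6^(6 + 1) + 2 = 279938 —(−1)→ 279937
279937 —HB6→ 6^(6 + 1) + 1 —bump→ 7^(7 + 1) + 1 = 5764802 —(−1)→ 5764801
5764801 —HB7→ 7^(7 + 1) —bump→ 8^(8 + 1) = 134217728 —(−1)→ 134217727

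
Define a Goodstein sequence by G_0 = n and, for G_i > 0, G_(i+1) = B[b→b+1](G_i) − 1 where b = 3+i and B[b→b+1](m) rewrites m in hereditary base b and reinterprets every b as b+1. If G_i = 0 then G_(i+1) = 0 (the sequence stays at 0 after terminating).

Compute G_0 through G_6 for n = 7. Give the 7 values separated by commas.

[0] 7 ≡ 2·3 + 1 (base 3). Lift 4: 9. −1: 8.
[1] 8 ≡ 2·4 (base 4). Lift 5: 10. −1: 9.
[2] 9 ≡ 5 + 4 (base 5). Lift 6: 10. −1: 9.
[3] 9 ≡ 6 + 3 (base 6). Lift 7: 10. −1: 9.
[4] 9 ≡ 7 + 2 (base 7). Lift 8: 10. −1: 9.
[5] 9 ≡ 8 + 1 (base 8). Lift 9: 10. −1: 9.

7, 8, 9, 9, 9, 9, 9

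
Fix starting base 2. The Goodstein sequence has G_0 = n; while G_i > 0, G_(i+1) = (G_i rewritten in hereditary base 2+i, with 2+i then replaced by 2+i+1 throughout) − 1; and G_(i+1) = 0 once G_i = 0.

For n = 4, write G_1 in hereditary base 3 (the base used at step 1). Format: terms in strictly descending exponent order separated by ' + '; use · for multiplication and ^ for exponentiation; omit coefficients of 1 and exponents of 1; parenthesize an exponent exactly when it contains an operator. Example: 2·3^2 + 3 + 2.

4 —HB2→ 2^2 —bump→ 3^3 = 27 —(−1)→ 26
26 —HB3→ 2·3^2 + 2·3 + 2 —bump→ 2·4^2 + 2·4 + 2 = 42 —(−1)→ 41

2·3^2 + 2·3 + 2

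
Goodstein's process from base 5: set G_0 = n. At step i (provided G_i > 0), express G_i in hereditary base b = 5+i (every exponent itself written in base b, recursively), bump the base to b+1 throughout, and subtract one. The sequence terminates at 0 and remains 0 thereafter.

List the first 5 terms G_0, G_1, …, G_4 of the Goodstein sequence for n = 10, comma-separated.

10, 11, 11, 11, 11

10 —HB5→ 2·5 —bump→ 2·6 = 12 —(−1)→ 11
11 —HB6→ 6 + 5 —bump→ 7 + 5 = 12 —(−1)→ 11
11 —HB7→ 7 + 4 —bump→ 8 + 4 = 12 —(−1)→ 11
11 —HB8→ 8 + 3 —bump→ 9 + 3 = 12 —(−1)→ 11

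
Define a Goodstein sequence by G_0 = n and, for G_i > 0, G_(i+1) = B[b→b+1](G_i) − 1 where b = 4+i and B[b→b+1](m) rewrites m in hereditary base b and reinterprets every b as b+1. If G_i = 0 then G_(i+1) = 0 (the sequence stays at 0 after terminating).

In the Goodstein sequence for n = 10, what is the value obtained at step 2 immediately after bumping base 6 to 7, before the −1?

step 0: 10 = 2·4 + 2; sub 5 for 4: 2·5 + 2; = 12; G_1 = 12−1 = 11
step 1: 11 = 2·5 + 1; sub 6 for 5: 2·6 + 1; = 13; G_2 = 13−1 = 12
step 2: 12 = 2·6; sub 7 for 6: 2·7; = 14; G_3 = 14−1 = 13

14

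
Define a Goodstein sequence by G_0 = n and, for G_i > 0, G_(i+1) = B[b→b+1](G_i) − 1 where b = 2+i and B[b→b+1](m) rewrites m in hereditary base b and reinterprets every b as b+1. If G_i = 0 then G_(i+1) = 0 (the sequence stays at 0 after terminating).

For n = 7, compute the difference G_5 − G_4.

(0) 7|_2 = 2^2 + 2 + 1 ↦ 3^3 + 3 + 1|_3 = 31 ⇒ 30
(1) 30|_3 = 3^3 + 3 ↦ 4^4 + 4|_4 = 260 ⇒ 259
(2) 259|_4 = 4^4 + 3 ↦ 5^5 + 3|_5 = 3128 ⇒ 3127
(3) 3127|_5 = 5^5 + 2 ↦ 6^6 + 2|_6 = 46658 ⇒ 46657
(4) 46657|_6 = 6^6 + 1 ↦ 7^7 + 1|_7 = 823544 ⇒ 823543

776886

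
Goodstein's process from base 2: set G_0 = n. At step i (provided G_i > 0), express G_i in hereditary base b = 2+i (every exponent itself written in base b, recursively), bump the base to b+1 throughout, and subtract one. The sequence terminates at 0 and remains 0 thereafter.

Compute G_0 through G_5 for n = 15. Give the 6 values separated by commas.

15, 111, 1283, 18752, 326593, 6588344

15 —HB2→ 2^(2 + 1) + 2^2 + 2 + 1 —bump→ 3^(3 + 1) + 3^3 + 3 + 1 = 112 —(−1)→ 111
111 —HB3→ 3^(3 + 1) + 3^3 + 3 —bump→ 4^(4 + 1) + 4^4 + 4 = 1284 —(−1)→ 1283
1283 —HB4→ 4^(4 + 1) + 4^4 + 3 —bump→ 5^(5 + 1) + 5^5 + 3 = 18753 —(−1)→ 18752
18752 —HB5→ 5^(5 + 1) + 5^5 + 2 —bump→ 6^(6 + 1) + 6^6 + 2 = 326594 —(−1)→ 326593
326593 —HB6→ 6^(6 + 1) + 6^6 + 1 —bump→ 7^(7 + 1) + 7^7 + 1 = 6588345 —(−1)→ 6588344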